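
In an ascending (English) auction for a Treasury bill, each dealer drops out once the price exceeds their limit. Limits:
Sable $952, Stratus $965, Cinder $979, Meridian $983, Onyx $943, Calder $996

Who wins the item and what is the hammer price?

Sorting limits: 996 (Calder) > 983 (Meridian) > 979 (Cinder) > 965 (Stratus) > 952 (Sable) > 943 (Onyx)
Once the price passes $983, only Calder is left; the hammer falls at Meridian's limit of $983.

Calder wins at $983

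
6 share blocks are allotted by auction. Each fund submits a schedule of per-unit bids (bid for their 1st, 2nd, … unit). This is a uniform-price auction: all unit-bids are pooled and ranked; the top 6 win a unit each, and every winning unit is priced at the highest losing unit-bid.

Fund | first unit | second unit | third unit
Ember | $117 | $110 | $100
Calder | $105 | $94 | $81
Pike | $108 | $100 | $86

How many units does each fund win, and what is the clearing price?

Calder 1, Ember 3, Pike 2; clearing price $94

Pooled unit-bids ranked (top 6): 117 (Ember-1), 110 (Ember-2), 108 (Pike-1), 105 (Calder-1), 100 (Ember-3), 100 (Pike-2)
Highest rejected unit-bid = $94.
Allocation: Calder 1, Ember 3, Pike 2.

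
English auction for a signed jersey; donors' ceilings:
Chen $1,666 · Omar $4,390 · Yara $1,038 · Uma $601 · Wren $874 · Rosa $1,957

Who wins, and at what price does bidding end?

Limits in order: 4,390 (Omar) > 1,957 (Rosa) > 1,666 (Chen) > 1,038 (Yara) > 874 (Wren) > 601 (Uma)
Bidding ends when Rosa exits at $1,957; Omar takes it.

Omar wins at $1,957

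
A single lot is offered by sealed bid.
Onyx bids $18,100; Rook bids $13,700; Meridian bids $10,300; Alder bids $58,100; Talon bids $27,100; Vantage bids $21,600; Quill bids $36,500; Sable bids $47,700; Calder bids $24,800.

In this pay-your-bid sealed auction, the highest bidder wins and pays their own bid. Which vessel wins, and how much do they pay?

Alder pays $58,100

Sorting bids: 58,100 (Alder) > 47,700 (Sable) > 36,500 (Quill) > 27,100 (Talon) > 24,800 (Calder) > 21,600 (Vantage) > …
First-price: Alder pays what they bid, $58,100.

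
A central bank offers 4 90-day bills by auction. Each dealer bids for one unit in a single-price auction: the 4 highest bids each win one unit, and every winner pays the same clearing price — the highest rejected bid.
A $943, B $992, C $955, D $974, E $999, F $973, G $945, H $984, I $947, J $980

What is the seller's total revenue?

Bids ranked high→low: 999 (E), 992 (B), 984 (H), 980 (J), 974 (D), 973 (F), …
Winners (4 units): E, B, H, J.
Highest unsuccessful bid: $974 → clearing price.
Total revenue = 4 × $974 = $3,896.

Total revenue: $3,896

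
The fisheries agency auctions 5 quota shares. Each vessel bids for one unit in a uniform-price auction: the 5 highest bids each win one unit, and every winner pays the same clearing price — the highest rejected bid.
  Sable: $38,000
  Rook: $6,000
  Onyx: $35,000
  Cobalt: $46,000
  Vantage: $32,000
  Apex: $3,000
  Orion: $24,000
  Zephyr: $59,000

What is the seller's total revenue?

Bids ranked high→low: 59,000 (Zephyr), 46,000 (Cobalt), 38,000 (Sable), 35,000 (Onyx), 32,000 (Vantage), 24,000 (Orion), 6,000 (Rook), …
Winners (5 units): Zephyr, Cobalt, Sable, Onyx, Vantage.
Highest unsuccessful bid: $24,000 → clearing price.
Total revenue = 5 × $24,000 = $120,000.

Total revenue: $120,000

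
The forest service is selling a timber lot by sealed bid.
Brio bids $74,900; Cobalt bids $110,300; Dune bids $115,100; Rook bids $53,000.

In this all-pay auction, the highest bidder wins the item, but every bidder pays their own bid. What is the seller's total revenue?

Total revenue: $353,300

Rule: the highest bidder wins the item, but every bidder pays their own bid.
Bids ranked: 115,100 (Dune) > 110,300 (Cobalt) > 74,900 (Brio) > 53,000 (Rook)
Dune wins with the top bid; all bids are sunk regardless.
Every bidder forfeits their bid regardless of winning.
Revenue = 74,900 + 110,300 + 115,100 + 53,000 = $353,300.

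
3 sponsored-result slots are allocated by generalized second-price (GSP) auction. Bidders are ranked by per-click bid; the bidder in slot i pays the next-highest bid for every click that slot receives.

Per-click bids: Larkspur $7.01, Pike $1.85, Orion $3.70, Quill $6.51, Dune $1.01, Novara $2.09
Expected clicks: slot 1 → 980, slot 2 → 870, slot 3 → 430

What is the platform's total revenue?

Total revenue: $10497.50

Sorting advertisers: $7.01 (Larkspur) > $6.51 (Quill) > $3.70 (Orion) > $2.09 (Novara) > …
Slot 1: Larkspur pays $6.51 × 980 = $6379.80
Slot 2: Quill pays $3.70 × 870 = $3219.00
Slot 3: Orion pays $2.09 × 430 = $898.70
Total = $10497.50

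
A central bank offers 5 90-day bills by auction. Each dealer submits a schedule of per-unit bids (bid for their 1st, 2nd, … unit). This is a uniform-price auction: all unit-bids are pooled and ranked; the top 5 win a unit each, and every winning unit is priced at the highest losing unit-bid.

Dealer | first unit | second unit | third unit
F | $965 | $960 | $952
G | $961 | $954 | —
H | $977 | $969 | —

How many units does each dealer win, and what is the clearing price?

All unit-bids, highest first — top 5: 977 (H-1), 969 (H-2), 965 (F-1), 961 (G-1), 960 (F-2)
The (k+1)-th unit-bid is $954.
Allocation: F 2, G 1, H 2.

F 2, G 1, H 2; clearing price $954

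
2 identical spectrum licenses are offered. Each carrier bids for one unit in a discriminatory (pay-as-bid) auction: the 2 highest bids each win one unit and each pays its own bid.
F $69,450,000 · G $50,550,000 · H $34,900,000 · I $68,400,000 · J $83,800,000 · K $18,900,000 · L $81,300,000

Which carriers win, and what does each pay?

J $83,800,000, L $81,300,000

Bids ranked high→low: 83,800,000 (J), 81,300,000 (L), 69,450,000 (F), 68,400,000 (I), …
Top 2: J, L.
Each winner pays its own bid: J $83,800,000, L $81,300,000.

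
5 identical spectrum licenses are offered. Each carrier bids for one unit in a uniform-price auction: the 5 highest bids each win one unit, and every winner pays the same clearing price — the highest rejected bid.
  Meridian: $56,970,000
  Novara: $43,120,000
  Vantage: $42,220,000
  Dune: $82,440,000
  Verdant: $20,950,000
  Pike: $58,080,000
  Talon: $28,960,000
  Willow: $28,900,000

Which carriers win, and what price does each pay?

Sorting: 82,440,000 (Dune), 58,080,000 (Pike), 56,970,000 (Meridian), 43,120,000 (Novara), 42,220,000 (Vantage), 28,960,000 (Talon), 28,900,000 (Willow), …
Winners (5 units): Dune, Pike, Meridian, Novara, Vantage.
First losing bid is Talon's $28,960,000, which sets the uniform price.

Dune, Pike, Meridian, Novara, Vantage; each pays $28,960,000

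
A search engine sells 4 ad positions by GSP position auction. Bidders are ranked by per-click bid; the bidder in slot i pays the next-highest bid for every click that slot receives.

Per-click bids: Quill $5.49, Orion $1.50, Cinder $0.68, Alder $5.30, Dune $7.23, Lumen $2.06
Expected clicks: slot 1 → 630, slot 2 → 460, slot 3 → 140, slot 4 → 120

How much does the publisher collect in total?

Per-click bids in order: $7.23 (Dune) > $5.49 (Quill) > $5.30 (Alder) > $2.06 (Lumen) > $1.50 (Orion) > …
Slot 1: Dune pays $5.49 × 630 = $3458.70
Slot 2: Quill pays $5.30 × 460 = $2438.00
Slot 3: Alder pays $2.06 × 140 = $288.40
Slot 4: Lumen pays $1.50 × 120 = $180.00
Total = $6365.10

Total revenue: $6365.10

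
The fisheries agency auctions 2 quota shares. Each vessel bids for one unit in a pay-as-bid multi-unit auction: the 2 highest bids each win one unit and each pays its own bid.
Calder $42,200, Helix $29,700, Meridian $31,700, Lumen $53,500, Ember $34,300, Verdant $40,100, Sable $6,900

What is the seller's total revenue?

Ordering the bids: 53,500 (Lumen), 42,200 (Calder), 40,100 (Verdant), 34,300 (Ember), …
The 2 highest are Lumen, Calder.
Total revenue = 53,500 + 42,200 = $95,700.

Total revenue: $95,700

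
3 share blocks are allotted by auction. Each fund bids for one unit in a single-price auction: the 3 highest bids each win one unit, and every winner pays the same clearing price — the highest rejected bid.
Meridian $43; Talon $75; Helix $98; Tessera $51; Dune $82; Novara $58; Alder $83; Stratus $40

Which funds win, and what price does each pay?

Helix, Alder, Dune; each pays $75

Ordering the bids: 98 (Helix), 83 (Alder), 82 (Dune), 75 (Talon), 58 (Novara), …
The 3 highest are Helix, Alder, Dune.
Highest unsuccessful bid: $75 → clearing price.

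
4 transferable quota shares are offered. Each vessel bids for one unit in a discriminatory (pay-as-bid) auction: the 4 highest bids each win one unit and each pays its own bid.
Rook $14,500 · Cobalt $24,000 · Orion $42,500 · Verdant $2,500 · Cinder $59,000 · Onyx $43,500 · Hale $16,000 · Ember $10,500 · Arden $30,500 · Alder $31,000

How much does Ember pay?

Ordering the bids: 59,000 (Cinder), 43,500 (Onyx), 42,500 (Orion), 31,000 (Alder), 30,500 (Arden), 24,000 (Cobalt), …
The 4 highest are Cinder, Onyx, Orion, Alder.
Ember does not win → $0.

Ember pays $0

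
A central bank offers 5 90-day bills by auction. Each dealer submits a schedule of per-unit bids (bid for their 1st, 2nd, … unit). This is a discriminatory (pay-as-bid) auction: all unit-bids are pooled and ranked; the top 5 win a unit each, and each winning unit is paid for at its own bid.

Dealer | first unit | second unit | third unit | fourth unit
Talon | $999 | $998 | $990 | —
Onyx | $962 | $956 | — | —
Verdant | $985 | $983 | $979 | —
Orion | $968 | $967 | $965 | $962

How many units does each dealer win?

All unit-bids, highest first — top 5: 999 (Talon-1), 998 (Talon-2), 990 (Talon-3), 985 (Verdant-1), 983 (Verdant-2)
Next rejected bid: $979 (not a price — pay-as-bid).
Allocation: Talon 3, Verdant 2.

Talon 3, Verdant 2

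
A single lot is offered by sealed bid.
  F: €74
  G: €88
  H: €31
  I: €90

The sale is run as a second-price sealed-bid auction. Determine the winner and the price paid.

Rule: the highest bidder wins and pays the second-highest bid.
Sorting bids: 90 (I) > 88 (G) > 74 (F) > 31 (H)
I wins with the highest bid; price is set by the runner-up at €88.

I pays €88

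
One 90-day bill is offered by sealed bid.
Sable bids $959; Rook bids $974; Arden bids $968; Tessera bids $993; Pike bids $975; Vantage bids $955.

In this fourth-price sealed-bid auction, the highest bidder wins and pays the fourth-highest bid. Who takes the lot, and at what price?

Tessera pays $968

Sorting bids: 993 (Tessera) > 975 (Pike) > 974 (Rook) > 968 (Arden) > 959 (Sable) > 955 (Vantage)
Tessera wins; payment is bid #4 in the ranking = $968.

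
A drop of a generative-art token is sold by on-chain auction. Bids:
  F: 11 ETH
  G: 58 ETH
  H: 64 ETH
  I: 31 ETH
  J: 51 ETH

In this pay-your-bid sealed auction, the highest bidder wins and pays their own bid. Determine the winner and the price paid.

Bids ranked: 64 (H) > 58 (G) > 51 (J) > 31 (I) > 11 (F)
H has the highest bid and pays exactly that: 64 ETH.

H pays 64 ETH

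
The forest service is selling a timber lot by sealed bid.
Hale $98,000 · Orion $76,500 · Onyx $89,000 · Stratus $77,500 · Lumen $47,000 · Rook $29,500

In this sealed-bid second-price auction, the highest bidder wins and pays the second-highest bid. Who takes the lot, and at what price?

Hale pays $89,000

Sorting bids: 98,000 (Hale) > 89,000 (Onyx) > 77,500 (Stratus) > 76,500 (Orion) > 47,000 (Lumen) > 29,500 (Rook)
Hale wins with the highest bid; price is set by the runner-up at $89,000.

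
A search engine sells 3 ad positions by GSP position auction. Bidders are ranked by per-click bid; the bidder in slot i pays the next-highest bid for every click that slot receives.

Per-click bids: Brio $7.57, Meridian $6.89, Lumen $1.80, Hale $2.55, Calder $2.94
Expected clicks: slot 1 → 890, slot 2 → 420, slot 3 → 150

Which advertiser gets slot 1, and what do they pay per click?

Brio; $6.89 per click

Sorting advertisers: $7.57 (Brio) > $6.89 (Meridian) > $2.94 (Calder) > $2.55 (Hale) > …
Slot 1 goes to the first-ranked bidder, Brio, who pays the next bid down: $6.89/click.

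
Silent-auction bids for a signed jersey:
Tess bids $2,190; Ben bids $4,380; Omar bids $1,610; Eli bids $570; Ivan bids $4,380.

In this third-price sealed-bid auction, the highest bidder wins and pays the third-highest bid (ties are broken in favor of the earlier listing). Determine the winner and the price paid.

Sorting bids: 4,380 (Ben) > 4,380 (Ivan) > 2,190 (Tess) > 1,610 (Omar) > 570 (Eli)
Tie at $4,380 → Ben wins by tie-break.
Ben wins; payment is bid #3 in the ranking = $2,190.

Ben pays $2,190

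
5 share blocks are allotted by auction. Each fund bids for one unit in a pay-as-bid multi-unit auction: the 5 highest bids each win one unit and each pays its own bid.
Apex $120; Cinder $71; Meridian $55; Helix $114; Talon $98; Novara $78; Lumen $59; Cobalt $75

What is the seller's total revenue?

Ordering the bids: 120 (Apex), 114 (Helix), 98 (Talon), 78 (Novara), 75 (Cobalt), 71 (Cinder), 59 (Lumen), …
The 5 highest are Apex, Helix, Talon, Novara, Cobalt.
Total revenue = 120 + 114 + 98 + 78 + 75 = $485.

Total revenue: $485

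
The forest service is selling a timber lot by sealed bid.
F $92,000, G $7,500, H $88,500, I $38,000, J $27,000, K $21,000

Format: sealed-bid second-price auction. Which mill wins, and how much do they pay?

Sealed-bid second-price auction: the highest bidder wins and pays the second-highest bid.
Bids ranked: 92,000 (F) > 88,500 (H) > 38,000 (I) > 27,000 (J) > 21,000 (K) > 7,500 (G)
Second-price: F pays H's bid of $88,500.

F pays $88,500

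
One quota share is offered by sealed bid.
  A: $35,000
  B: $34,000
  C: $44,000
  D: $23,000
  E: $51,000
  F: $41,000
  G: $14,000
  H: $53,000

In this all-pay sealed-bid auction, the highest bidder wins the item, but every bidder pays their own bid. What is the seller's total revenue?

Bids in order: 53,000 (H) > 51,000 (E) > 44,000 (C) > 41,000 (F) > 35,000 (A) > 34,000 (B) > …
Every bidder forfeits their bid regardless of winning.
Revenue = 35,000 + 34,000 + 44,000 + 23,000 + 51,000 + 41,000 + 14,000 + 53,000 = $295,000.

Total revenue: $295,000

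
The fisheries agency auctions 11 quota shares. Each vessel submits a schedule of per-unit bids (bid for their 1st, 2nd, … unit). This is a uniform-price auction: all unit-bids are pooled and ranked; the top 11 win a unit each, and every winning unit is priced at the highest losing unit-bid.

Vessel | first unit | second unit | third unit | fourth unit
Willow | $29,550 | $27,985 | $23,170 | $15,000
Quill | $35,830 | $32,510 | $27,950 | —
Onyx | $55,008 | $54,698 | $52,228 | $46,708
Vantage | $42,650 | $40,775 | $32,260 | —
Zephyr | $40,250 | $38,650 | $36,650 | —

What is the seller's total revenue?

Merging the schedules and taking the best 11: 55,008 (Onyx-1), 54,698 (Onyx-2), 52,228 (Onyx-3), 46,708 (Onyx-4), 42,650 (Vantage-1), 40,775 (Vantage-2), 40,250 (Zephyr-1), 38,650 (Zephyr-2), 36,650 (Zephyr-3), 35,830 (Quill-1), 32,510 (Quill-2)
Highest rejected unit-bid = $32,260.
Allocation: Onyx 4, Quill 2, Vantage 2, Zephyr 3. Every unit priced at $32,260.
Revenue = 11 × 32,260 = $354,860.

Total revenue: $354,860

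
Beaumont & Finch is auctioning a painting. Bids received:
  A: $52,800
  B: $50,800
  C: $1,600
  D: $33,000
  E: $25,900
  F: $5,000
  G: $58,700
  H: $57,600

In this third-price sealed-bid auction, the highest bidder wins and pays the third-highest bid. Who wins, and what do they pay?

G pays $52,800

Bids in order: 58,700 (G) > 57,600 (H) > 52,800 (A) > 50,800 (B) > 33,000 (D) > 25,900 (E) > …
G is highest; pays the third-highest bid, $52,800.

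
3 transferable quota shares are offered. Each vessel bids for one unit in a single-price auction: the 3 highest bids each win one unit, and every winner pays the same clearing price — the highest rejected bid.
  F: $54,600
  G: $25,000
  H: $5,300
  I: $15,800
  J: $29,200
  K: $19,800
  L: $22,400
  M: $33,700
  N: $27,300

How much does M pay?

Ordering the bids: 54,600 (F), 33,700 (M), 29,200 (J), 27,300 (N), 25,000 (G), …
Top 3: F, M, J.
Clearing price = highest rejected bid = $27,300.
M wins → pays $27,300.

M pays $27,300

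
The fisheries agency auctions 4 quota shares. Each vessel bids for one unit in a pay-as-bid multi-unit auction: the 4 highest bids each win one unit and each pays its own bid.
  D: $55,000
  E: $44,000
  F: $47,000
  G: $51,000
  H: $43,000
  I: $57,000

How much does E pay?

E pays $0

Ordering the bids: 57,000 (I), 55,000 (D), 51,000 (G), 47,000 (F), 44,000 (E), 43,000 (H)
Winners (4 units): I, D, G, F.
E does not win → $0.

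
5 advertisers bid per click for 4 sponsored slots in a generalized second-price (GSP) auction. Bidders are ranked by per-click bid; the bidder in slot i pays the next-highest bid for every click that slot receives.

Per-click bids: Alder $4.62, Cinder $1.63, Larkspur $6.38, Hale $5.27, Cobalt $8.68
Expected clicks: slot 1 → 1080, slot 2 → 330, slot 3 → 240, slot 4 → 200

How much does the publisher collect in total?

Per-click bids in order: $8.68 (Cobalt) > $6.38 (Larkspur) > $5.27 (Hale) > $4.62 (Alder) > $1.63 (Cinder)
Slot 1: Cobalt pays $6.38 × 1080 = $6890.40
Slot 2: Larkspur pays $5.27 × 330 = $1739.10
Slot 3: Hale pays $4.62 × 240 = $1108.80
Slot 4: Alder pays $1.63 × 200 = $326.00
Total = $10064.30

Total revenue: $10064.30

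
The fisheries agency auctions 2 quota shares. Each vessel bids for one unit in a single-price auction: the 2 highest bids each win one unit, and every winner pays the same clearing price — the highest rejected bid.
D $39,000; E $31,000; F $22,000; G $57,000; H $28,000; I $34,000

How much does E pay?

E pays $0

Sorting: 57,000 (G), 39,000 (D), 34,000 (I), 31,000 (E), …
The 2 highest are G, D.
Highest unsuccessful bid: $34,000 → clearing price.
E does not win → pays $0.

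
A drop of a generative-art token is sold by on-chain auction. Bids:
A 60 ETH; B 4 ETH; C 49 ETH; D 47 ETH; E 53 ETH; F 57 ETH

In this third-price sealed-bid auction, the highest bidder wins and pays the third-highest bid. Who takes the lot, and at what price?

Third-price sealed-bid auction: the highest bidder wins and pays the third-highest bid.
Bids in order: 60 (A) > 57 (F) > 53 (E) > 49 (C) > 47 (D) > 4 (B)
A wins; payment is bid #3 in the ranking = 53 ETH.

A pays 53 ETH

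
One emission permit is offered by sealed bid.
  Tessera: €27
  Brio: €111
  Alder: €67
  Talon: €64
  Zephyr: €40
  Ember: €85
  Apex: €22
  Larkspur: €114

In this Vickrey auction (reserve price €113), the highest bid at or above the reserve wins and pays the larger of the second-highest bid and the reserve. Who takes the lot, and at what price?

Bids ranked: 114 (Larkspur) > 111 (Brio) > 85 (Ember) > 67 (Alder) > 64 (Talon) > 40 (Zephyr) > …
Highest eligible bid: Larkspur at €114.
max(second-highest €111, reserve €113) = €113.

Larkspur pays €113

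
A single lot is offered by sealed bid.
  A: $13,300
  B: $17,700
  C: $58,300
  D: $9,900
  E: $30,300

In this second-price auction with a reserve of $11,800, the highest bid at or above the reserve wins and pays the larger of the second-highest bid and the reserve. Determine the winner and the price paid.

Bids ranked: 58,300 (C) > 30,300 (E) > 17,700 (B) > 13,300 (A) > 9,900 (D)
C has the top bid at or above the reserve ($58,300).
max(second-highest $30,300, reserve $11,800) = $30,300; the reserve does not bind.

C pays $30,300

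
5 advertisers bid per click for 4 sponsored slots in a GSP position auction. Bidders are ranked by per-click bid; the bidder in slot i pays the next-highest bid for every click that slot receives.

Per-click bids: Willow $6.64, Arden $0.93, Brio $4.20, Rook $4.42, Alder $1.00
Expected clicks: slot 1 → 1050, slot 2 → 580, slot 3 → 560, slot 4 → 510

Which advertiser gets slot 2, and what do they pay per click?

Ranked by bid: $6.64 (Willow) > $4.42 (Rook) > $4.20 (Brio) > $1.00 (Alder) > $0.93 (Arden)
Slot 2 goes to the second-ranked bidder, Rook, who pays the next bid down: $4.20/click.

Rook; $4.20 per click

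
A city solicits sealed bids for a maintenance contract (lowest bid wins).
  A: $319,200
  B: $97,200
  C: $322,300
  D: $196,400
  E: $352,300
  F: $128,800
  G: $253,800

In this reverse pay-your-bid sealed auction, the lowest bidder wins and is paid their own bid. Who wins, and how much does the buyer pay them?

Bids ranked: 97,200 (B) < 128,800 (F) < 196,400 (D) < 253,800 (G) < 319,200 (A) < 322,300 (C) < …
First-price: B is paid what they bid, $97,200.

B is paid $97,200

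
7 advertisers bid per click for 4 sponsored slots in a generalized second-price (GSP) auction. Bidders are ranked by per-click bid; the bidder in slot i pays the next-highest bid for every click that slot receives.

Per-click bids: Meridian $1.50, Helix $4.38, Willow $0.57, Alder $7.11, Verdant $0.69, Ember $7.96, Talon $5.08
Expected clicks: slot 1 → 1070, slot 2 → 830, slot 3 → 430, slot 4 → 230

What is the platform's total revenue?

Total revenue: $14052.50

Ranked by bid: $7.96 (Ember) > $7.11 (Alder) > $5.08 (Talon) > $4.38 (Helix) > $1.50 (Meridian) > …
Slot 1: Ember pays $7.11 × 1070 = $7607.70
Slot 2: Alder pays $5.08 × 830 = $4216.40
Slot 3: Talon pays $4.38 × 430 = $1883.40
Slot 4: Helix pays $1.50 × 230 = $345.00
Total = $14052.50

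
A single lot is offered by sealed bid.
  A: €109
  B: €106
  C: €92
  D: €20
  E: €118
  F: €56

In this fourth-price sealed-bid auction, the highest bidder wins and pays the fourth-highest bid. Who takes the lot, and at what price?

Rule: the highest bidder wins and pays the fourth-highest bid.
Bids in order: 118 (E) > 109 (A) > 106 (B) > 92 (C) > 56 (F) > 20 (D)
E wins; payment is bid #4 in the ranking = €92.

E pays €92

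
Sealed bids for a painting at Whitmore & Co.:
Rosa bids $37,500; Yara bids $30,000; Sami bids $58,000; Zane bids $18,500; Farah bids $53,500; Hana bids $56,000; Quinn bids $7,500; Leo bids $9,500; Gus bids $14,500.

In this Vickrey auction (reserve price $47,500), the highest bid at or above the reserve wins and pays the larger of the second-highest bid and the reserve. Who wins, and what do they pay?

Bids ranked: 58,000 (Sami) > 56,000 (Hana) > 53,500 (Farah) > 37,500 (Rosa) > 30,000 (Yara) > 18,500 (Zane) > …
Highest eligible bid: Sami at $58,000.
max(second-highest $56,000, reserve $47,500) = $56,000; the reserve does not bind.

Sami pays $56,000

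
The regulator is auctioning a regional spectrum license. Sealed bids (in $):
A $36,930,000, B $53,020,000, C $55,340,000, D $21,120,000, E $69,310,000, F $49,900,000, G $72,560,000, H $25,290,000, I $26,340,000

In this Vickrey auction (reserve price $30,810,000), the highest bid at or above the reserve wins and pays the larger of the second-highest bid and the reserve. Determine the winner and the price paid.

G pays $69,310,000

Bids in order: 72,560,000 (G) > 69,310,000 (E) > 55,340,000 (C) > 53,020,000 (B) > 49,900,000 (F) > 36,930,000 (A) > …
Highest eligible bid: G at $72,560,000.
Second-highest bid $69,310,000 exceeds the reserve $30,810,000 → payment $69,310,000.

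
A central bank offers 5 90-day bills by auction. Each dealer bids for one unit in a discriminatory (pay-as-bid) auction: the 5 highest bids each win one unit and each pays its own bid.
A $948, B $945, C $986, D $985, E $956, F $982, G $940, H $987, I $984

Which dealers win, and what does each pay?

H $987, C $986, D $985, I $984, F $982

Ordering the bids: 987 (H), 986 (C), 985 (D), 984 (I), 982 (F), 956 (E), 948 (A), …
Winners (5 units): H, C, D, I, F.
Each winner pays its own bid: H $987, C $986, D $985, I $984, F $982.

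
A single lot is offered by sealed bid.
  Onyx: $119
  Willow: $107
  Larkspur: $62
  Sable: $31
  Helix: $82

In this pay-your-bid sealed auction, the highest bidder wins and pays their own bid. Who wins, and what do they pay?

Onyx pays $119

Bids ranked: 119 (Onyx) > 107 (Willow) > 82 (Helix) > 62 (Larkspur) > 31 (Sable)
Onyx is highest → pays own bid, $119.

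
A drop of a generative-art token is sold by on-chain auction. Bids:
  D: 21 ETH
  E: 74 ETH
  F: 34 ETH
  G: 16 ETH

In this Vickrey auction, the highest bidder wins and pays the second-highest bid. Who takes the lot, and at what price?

E pays 34 ETH

Bids in order: 74 (E) > 34 (F) > 21 (D) > 16 (G)
Second-price: E pays F's bid of 34 ETH.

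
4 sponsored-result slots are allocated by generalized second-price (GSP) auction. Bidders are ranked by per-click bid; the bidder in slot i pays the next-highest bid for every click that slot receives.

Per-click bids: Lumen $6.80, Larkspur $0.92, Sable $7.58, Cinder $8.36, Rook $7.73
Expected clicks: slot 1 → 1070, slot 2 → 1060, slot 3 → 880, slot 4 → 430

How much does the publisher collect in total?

Total revenue: $22685.50

Ranked by bid: $8.36 (Cinder) > $7.73 (Rook) > $7.58 (Sable) > $6.80 (Lumen) > $0.92 (Larkspur)
Slot 1: Cinder pays $7.73 × 1070 = $8271.10
Slot 2: Rook pays $7.58 × 1060 = $8034.80
Slot 3: Sable pays $6.80 × 880 = $5984.00
Slot 4: Lumen pays $0.92 × 430 = $395.60
Total = $22685.50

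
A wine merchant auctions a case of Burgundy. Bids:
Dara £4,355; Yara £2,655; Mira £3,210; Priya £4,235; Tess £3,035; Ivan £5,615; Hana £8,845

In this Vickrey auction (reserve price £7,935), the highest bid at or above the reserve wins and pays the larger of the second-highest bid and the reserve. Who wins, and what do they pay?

Hana pays £7,935

Bids ranked: 8,845 (Hana) > 5,615 (Ivan) > 4,355 (Dara) > 4,235 (Priya) > 3,210 (Mira) > 3,035 (Tess) > …
Hana has the top bid at or above the reserve (£8,845).
Second-highest bid £5,615 is below the reserve £7,935, so the reserve binds → payment £7,935.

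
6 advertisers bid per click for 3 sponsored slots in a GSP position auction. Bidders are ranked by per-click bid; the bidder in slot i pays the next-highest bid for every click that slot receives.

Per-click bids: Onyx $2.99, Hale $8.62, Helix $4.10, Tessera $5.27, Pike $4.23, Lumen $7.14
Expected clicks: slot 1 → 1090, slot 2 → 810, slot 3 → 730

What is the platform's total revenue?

Total revenue: $15139.20

Ranked by bid: $8.62 (Hale) > $7.14 (Lumen) > $5.27 (Tessera) > $4.23 (Pike) > …
Slot 1: Hale pays $7.14 × 1090 = $7782.60
Slot 2: Lumen pays $5.27 × 810 = $4268.70
Slot 3: Tessera pays $4.23 × 730 = $3087.90
Total = $15139.20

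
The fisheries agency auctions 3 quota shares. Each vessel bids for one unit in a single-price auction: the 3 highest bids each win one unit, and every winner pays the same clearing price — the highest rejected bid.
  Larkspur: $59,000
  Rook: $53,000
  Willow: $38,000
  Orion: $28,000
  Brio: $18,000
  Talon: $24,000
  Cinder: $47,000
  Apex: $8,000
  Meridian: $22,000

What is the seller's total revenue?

Total revenue: $114,000

Bids ranked high→low: 59,000 (Larkspur), 53,000 (Rook), 47,000 (Cinder), 38,000 (Willow), 28,000 (Orion), …
Winners (3 units): Larkspur, Rook, Cinder.
Highest unsuccessful bid: $38,000 → clearing price.
Total revenue = 3 × $38,000 = $114,000.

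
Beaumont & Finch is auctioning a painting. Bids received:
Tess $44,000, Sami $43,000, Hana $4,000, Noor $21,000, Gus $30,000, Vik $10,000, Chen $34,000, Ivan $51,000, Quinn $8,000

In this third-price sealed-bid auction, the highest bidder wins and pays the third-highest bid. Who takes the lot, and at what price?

Rule: the highest bidder wins and pays the third-highest bid.
Sorting bids: 51,000 (Ivan) > 44,000 (Tess) > 43,000 (Sami) > 34,000 (Chen) > 30,000 (Gus) > 21,000 (Noor) > …
Ivan wins; payment is bid #3 in the ranking = $43,000.

Ivan pays $43,000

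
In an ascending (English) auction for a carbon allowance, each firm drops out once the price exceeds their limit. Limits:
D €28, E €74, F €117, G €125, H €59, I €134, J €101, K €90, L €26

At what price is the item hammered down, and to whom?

I wins at €125

Sorting limits: 134 (I) > 125 (G) > 117 (F) > 101 (J) > 90 (K) > 74 (E) > …
Bidding ends when G exits at €125; I takes it.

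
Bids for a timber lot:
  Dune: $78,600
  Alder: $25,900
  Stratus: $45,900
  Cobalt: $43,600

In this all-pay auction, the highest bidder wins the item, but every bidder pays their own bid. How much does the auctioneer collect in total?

Total revenue: $194,000

Bids in order: 78,600 (Dune) > 45,900 (Stratus) > 43,600 (Cobalt) > 25,900 (Alder)
Dune wins with the top bid; all bids are sunk regardless.
Every bidder forfeits their bid regardless of winning.
Revenue = 78,600 + 25,900 + 45,900 + 43,600 = $194,000.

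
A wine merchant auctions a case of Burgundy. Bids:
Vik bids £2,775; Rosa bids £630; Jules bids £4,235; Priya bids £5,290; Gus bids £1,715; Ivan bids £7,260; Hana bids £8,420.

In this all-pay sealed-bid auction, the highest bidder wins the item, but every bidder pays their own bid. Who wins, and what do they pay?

Bids ranked: 8,420 (Hana) > 7,260 (Ivan) > 5,290 (Priya) > 4,235 (Jules) > 2,775 (Vik) > 1,715 (Gus) > …
Hana wins with the top bid; all bids are sunk regardless.

Hana pays £8,420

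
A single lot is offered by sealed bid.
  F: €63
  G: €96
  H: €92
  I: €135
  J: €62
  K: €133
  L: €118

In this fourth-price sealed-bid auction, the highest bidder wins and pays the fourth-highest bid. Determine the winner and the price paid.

I pays €96

Bids ranked: 135 (I) > 133 (K) > 118 (L) > 96 (G) > 92 (H) > 63 (F) > …
I is highest; pays the fourth-highest bid, €96.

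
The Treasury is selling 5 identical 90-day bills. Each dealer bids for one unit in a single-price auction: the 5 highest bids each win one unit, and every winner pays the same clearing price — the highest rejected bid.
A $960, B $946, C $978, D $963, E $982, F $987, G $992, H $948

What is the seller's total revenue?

Ordering the bids: 992 (G), 987 (F), 982 (E), 978 (C), 963 (D), 960 (A), 948 (H), …
Winners (5 units): G, F, E, C, D.
Clearing price = highest rejected bid = $960.
Total revenue = 5 × $960 = $4,800.

Total revenue: $4,800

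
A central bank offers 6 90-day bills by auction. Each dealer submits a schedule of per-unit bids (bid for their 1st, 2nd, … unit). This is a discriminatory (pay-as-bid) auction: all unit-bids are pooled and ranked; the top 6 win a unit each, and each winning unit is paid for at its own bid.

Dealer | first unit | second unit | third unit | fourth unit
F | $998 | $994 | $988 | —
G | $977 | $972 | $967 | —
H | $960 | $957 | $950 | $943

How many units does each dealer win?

Pooled unit-bids ranked (top 6): 998 (F-1), 994 (F-2), 988 (F-3), 977 (G-1), 972 (G-2), 967 (G-3)
Next rejected bid: $960 (not a price — pay-as-bid).
Allocation: F 3, G 3.

F 3, G 3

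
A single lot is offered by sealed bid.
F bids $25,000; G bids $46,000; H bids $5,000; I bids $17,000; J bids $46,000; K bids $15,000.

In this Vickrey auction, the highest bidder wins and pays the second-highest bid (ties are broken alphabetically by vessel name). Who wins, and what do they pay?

Sorting bids: 46,000 (G) > 46,000 (J) > 25,000 (F) > 17,000 (I) > 15,000 (K) > 5,000 (H)
G and J tie at $46,000; tie-break gives it to G.
G is highest; pays the second-highest bid, $46,000.

G pays $46,000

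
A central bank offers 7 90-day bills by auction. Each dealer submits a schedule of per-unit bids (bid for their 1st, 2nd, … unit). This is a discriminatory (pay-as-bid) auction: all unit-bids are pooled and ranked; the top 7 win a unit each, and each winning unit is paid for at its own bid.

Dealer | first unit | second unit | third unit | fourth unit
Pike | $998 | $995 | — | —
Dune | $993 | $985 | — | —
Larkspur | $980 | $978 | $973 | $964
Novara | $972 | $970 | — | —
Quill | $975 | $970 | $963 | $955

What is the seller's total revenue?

Merging the schedules and taking the best 7: 998 (Pike-1), 995 (Pike-2), 993 (Dune-1), 985 (Dune-2), 980 (Larkspur-1), 978 (Larkspur-2), 975 (Quill-1)
Next rejected bid: $973 (not a price — pay-as-bid).
Each winning unit pays its own bid.
Revenue = 998 + 995 + 993 + 985 + 980 + 978 + 975 = $6,904.

Total revenue: $6,904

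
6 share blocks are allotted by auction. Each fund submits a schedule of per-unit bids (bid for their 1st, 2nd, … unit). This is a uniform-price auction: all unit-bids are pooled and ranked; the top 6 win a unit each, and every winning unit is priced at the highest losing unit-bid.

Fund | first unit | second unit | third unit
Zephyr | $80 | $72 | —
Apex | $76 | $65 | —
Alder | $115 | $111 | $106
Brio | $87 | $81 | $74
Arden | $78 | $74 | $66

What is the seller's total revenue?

Total revenue: $468

Pooled unit-bids ranked (top 6): 115 (Alder-1), 111 (Alder-2), 106 (Alder-3), 87 (Brio-1), 81 (Brio-2), 80 (Zephyr-1)
First bid not allocated: $78.
Allocation: Alder 3, Brio 2, Zephyr 1. Every unit priced at $78.
Revenue = 6 × 78 = $468.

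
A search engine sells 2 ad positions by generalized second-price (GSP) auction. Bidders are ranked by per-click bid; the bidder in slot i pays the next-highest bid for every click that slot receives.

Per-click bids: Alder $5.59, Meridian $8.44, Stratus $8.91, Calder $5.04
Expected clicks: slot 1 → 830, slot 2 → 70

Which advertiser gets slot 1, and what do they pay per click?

Stratus; $8.44 per click

Per-click bids in order: $8.91 (Stratus) > $8.44 (Meridian) > $5.59 (Alder) > …
Slot 1 goes to the first-ranked bidder, Stratus, who pays the next bid down: $8.44/click.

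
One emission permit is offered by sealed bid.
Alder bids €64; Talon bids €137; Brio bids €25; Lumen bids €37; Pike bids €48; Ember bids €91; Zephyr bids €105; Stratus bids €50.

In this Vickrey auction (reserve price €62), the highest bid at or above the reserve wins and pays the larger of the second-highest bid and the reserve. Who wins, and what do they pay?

Talon pays €105

Bids in order: 137 (Talon) > 105 (Zephyr) > 91 (Ember) > 64 (Alder) > 50 (Stratus) > 48 (Pike) > …
Highest eligible bid: Talon at €137.
Second-highest bid €105 exceeds the reserve €62 → payment €105.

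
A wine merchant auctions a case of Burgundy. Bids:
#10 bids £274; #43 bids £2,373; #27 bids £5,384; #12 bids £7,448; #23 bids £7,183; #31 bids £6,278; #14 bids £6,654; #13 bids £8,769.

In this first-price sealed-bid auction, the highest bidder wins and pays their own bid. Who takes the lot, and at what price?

#13 pays £8,769

Bids in order: 8,769 (#13) > 7,448 (#12) > 7,183 (#23) > 6,654 (#14) > 6,278 (#31) > 5,384 (#27) > …
#13 is highest → pays own bid, £8,769.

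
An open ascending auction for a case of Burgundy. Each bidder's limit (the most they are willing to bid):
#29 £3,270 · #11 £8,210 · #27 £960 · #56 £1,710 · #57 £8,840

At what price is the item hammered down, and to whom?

#57 wins at £8,210

Limits in order: 8,840 (#57) > 8,210 (#11) > 3,270 (#29) > 1,710 (#56) > 960 (#27)
Bidding ends when #11 exits at £8,210; #57 takes it.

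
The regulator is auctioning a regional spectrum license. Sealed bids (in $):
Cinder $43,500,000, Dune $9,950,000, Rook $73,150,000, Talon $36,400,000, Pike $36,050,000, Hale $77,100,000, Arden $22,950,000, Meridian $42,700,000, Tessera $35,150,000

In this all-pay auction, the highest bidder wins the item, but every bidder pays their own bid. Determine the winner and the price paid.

Bids in order: 77,100,000 (Hale) > 73,150,000 (Rook) > 43,500,000 (Cinder) > 42,700,000 (Meridian) > 36,400,000 (Talon) > 36,050,000 (Pike) > …
Hale wins with the top bid; all bids are sunk regardless.

Hale pays $77,100,000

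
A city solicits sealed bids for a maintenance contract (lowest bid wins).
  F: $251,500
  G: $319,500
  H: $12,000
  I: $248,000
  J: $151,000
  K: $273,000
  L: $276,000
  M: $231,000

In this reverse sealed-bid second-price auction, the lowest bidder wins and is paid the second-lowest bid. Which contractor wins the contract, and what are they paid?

H is paid $151,000

Reverse sealed-bid second-price auction: the lowest bidder wins and is paid the second-lowest bid.
Sorting bids: 12,000 (H) < 151,000 (J) < 231,000 (M) < 248,000 (I) < 251,500 (F) < 273,000 (K) < …
Second-price: H is paid J's bid of $151,000.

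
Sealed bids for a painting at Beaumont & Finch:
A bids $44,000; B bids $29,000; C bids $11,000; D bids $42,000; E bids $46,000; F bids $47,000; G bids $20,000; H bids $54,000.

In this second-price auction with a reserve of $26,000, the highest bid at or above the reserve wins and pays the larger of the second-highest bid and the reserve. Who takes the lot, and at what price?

H pays $47,000

Bids in order: 54,000 (H) > 47,000 (F) > 46,000 (E) > 44,000 (A) > 42,000 (D) > 29,000 (B) > …
Highest eligible bid: H at $54,000.
max(second-highest $47,000, reserve $26,000) = $47,000; the reserve does not bind.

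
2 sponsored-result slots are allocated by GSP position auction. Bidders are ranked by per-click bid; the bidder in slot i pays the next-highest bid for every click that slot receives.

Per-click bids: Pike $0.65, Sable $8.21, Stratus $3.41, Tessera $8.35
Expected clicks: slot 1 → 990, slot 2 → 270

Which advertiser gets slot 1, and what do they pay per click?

Per-click bids in order: $8.35 (Tessera) > $8.21 (Sable) > $3.41 (Stratus) > …
Slot 1 goes to the first-ranked bidder, Tessera, who pays the next bid down: $8.21/click.

Tessera; $8.21 per click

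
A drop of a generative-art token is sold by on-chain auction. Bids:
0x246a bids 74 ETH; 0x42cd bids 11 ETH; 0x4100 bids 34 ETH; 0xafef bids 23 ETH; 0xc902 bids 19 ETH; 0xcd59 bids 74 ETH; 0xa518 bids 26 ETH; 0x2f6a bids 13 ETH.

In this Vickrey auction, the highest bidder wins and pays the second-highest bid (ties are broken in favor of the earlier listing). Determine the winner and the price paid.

0x246a pays 74 ETH

Bids ranked: 74 (0x246a) > 74 (0xcd59) > 34 (0x4100) > 26 (0xa518) > 23 (0xafef) > 19 (0xc902) > …
0x246a and 0xcd59 tie at 74 ETH; tie-break gives it to 0x246a.
0x246a wins with the highest bid; price is set by the runner-up at 74 ETH.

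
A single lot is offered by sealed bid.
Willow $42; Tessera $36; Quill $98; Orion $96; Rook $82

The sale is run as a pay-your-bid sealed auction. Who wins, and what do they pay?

Sorting bids: 98 (Quill) > 96 (Orion) > 82 (Rook) > 42 (Willow) > 36 (Tessera)
Quill is highest → pays own bid, $98.

Quill pays $98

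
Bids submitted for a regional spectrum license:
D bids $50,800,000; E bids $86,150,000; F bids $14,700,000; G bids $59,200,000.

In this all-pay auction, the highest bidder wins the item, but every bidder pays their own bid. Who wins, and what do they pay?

E pays $86,150,000

All-pay auction: the highest bidder wins the item, but every bidder pays their own bid.
Bids in order: 86,150,000 (E) > 59,200,000 (G) > 50,800,000 (D) > 14,700,000 (F)
E is highest and takes the item; every bidder forfeits their bid.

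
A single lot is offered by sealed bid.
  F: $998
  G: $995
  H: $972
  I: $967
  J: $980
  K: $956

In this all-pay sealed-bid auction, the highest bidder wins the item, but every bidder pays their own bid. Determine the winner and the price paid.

F pays $998

Bids ranked: 998 (F) > 995 (G) > 980 (J) > 972 (H) > 967 (I) > 956 (K)
F wins with the top bid; all bids are sunk regardless.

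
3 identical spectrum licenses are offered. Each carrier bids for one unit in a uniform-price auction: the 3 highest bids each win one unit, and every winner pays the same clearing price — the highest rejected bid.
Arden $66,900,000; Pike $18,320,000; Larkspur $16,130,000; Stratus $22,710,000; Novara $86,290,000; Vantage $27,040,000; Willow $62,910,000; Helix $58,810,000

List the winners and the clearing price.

Ordering the bids: 86,290,000 (Novara), 66,900,000 (Arden), 62,910,000 (Willow), 58,810,000 (Helix), 27,040,000 (Vantage), …
Top 3: Novara, Arden, Willow.
First losing bid is Helix's $58,810,000, which sets the uniform price.

Novara, Arden, Willow; each pays $58,810,000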